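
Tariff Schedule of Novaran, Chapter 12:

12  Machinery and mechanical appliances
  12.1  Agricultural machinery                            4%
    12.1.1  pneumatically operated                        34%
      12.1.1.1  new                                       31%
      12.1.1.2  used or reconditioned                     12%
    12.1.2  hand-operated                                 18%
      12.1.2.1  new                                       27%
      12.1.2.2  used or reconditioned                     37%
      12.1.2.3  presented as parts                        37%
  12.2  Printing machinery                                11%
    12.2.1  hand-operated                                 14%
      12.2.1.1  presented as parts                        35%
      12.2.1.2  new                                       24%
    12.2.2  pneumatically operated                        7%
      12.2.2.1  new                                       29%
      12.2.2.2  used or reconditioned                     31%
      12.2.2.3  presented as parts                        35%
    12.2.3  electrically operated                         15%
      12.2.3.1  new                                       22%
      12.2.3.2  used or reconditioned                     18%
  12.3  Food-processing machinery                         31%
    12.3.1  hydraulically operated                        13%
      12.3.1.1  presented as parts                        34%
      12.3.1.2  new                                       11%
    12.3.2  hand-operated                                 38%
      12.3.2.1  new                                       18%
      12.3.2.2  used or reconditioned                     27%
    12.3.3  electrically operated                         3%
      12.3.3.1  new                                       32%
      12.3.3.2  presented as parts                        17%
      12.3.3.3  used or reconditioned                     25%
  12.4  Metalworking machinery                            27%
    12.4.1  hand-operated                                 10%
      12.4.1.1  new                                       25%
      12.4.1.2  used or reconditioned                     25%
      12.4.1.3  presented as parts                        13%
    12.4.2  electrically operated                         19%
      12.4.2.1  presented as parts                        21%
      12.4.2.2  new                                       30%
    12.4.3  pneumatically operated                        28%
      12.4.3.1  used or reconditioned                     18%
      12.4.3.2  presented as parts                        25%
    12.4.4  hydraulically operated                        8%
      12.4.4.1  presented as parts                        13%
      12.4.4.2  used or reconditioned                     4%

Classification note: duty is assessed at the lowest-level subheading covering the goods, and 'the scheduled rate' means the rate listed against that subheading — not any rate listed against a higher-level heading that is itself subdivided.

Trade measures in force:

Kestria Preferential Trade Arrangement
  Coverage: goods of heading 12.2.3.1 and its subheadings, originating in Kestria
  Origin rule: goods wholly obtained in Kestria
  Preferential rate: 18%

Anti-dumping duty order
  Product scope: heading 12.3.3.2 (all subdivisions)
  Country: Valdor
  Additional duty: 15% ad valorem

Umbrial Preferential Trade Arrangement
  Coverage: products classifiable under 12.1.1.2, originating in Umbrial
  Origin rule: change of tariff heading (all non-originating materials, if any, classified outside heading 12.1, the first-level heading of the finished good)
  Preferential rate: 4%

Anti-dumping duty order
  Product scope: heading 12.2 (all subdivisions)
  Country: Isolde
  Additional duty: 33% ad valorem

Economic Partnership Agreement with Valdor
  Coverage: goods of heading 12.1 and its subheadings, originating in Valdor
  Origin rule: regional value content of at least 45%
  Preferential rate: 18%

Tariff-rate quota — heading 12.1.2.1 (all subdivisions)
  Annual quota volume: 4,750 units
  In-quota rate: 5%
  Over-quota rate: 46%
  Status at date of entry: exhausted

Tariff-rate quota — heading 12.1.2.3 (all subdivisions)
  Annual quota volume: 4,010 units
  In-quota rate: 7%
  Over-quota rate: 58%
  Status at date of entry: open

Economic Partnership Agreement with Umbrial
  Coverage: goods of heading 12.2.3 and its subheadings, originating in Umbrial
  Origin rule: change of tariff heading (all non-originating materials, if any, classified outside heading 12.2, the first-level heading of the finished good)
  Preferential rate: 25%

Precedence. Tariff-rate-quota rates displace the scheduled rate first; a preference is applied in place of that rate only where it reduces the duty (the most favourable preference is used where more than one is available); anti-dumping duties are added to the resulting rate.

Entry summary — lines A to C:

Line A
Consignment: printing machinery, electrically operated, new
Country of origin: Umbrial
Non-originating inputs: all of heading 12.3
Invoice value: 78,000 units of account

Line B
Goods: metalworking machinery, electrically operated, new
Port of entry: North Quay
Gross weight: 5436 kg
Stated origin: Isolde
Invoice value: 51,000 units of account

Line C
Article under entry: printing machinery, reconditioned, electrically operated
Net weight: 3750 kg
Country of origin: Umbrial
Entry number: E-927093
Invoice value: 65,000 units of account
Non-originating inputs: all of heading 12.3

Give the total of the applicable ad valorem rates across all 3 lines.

70%

Line A: printing → 12.2; electrically operated → 12.2.3; new → 12.2.3.1. Scheduled 22%. Umbrial agreement on 12.1.1.2: 12.2.3.1 not covered; Umbrial agreement on 12.2.3: CTH met → 25% available; preference 25% not lower than 22% → no reduction. → 22%.
Line B: metalworking → 12.4; electrically operated → 12.4.2; new → 12.4.2.2. Scheduled 30%. No special measure applies. → 30%.
Line C: printing → 12.2; electrically operated → 12.2.3; reconditioned → 12.2.3.2. Scheduled 18%. Umbrial agreement on 12.1.1.2: 12.2.3.2 not covered; Umbrial agreement on 12.2.3: CTH met → 25% available; preference 25% not lower than 18% → no reduction. → 18%.
Sum: 22% + 30% + 18% = 70%.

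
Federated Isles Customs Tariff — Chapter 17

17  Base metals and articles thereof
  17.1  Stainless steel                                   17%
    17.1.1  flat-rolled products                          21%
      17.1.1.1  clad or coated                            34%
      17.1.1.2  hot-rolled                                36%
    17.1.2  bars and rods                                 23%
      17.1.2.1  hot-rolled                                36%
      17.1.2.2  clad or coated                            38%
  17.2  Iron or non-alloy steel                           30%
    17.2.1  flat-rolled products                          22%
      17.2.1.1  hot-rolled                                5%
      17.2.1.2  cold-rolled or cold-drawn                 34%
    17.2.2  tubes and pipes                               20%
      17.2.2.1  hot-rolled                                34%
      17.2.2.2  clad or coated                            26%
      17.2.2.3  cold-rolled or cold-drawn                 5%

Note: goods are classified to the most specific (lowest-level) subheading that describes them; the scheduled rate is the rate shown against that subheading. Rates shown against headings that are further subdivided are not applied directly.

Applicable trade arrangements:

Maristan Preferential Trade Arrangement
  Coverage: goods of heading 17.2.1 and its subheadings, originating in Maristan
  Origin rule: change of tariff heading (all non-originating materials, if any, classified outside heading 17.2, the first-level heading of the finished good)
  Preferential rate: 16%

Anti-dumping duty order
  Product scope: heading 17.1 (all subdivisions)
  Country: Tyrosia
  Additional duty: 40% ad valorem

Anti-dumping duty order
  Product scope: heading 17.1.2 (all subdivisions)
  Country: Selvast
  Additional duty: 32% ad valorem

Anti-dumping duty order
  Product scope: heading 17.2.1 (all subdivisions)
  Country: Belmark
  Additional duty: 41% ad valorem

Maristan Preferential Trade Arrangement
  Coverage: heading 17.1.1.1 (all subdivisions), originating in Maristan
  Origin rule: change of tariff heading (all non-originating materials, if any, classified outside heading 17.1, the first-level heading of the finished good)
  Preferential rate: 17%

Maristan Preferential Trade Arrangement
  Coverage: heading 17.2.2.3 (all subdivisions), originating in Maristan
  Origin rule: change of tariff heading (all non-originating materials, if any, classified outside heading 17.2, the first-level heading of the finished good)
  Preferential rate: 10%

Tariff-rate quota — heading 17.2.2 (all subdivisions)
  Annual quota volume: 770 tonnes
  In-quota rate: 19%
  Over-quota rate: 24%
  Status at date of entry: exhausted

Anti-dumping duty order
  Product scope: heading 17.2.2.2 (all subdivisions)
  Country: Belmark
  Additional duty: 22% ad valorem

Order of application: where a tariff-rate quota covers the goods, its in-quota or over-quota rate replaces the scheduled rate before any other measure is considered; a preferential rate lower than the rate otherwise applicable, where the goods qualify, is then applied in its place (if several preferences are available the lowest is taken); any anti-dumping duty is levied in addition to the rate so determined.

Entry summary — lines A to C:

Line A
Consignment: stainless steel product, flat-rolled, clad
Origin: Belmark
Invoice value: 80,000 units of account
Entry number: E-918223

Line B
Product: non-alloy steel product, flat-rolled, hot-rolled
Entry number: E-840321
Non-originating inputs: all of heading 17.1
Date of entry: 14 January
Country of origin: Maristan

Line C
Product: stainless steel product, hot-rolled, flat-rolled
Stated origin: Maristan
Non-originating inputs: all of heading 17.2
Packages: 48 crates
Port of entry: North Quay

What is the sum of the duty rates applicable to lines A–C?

75%

Line A: stainless steel → 17.1; flat-rolled → 17.1.1; clad → 17.1.1.1. Scheduled 34%. No special measure applies. → 34%.
Line B: non-alloy steel → 17.2; flat-rolled → 17.2.1; hot-rolled → 17.2.1.1. Scheduled 5%. Maristan agreement on 17.2.1: CTH met → 16% available; Maristan agreement on 17.1.1.1: 17.2.1.1 not covered; Maristan agreement on 17.2.2.3: 17.2.1.1 not covered; preference 16% not lower than 5% → no reduction. → 5%.
Line C: stainless steel → 17.1; flat-rolled → 17.1.1; hot-rolled → 17.1.1.2. Scheduled 36%. Maristan agreement on 17.2.1: 17.1.1.2 not covered; Maristan agreement on 17.1.1.1: 17.1.1.2 not covered; Maristan agreement on 17.2.2.3: 17.1.1.2 not covered. → 36%.
Sum: 34% + 5% + 36% = 75%.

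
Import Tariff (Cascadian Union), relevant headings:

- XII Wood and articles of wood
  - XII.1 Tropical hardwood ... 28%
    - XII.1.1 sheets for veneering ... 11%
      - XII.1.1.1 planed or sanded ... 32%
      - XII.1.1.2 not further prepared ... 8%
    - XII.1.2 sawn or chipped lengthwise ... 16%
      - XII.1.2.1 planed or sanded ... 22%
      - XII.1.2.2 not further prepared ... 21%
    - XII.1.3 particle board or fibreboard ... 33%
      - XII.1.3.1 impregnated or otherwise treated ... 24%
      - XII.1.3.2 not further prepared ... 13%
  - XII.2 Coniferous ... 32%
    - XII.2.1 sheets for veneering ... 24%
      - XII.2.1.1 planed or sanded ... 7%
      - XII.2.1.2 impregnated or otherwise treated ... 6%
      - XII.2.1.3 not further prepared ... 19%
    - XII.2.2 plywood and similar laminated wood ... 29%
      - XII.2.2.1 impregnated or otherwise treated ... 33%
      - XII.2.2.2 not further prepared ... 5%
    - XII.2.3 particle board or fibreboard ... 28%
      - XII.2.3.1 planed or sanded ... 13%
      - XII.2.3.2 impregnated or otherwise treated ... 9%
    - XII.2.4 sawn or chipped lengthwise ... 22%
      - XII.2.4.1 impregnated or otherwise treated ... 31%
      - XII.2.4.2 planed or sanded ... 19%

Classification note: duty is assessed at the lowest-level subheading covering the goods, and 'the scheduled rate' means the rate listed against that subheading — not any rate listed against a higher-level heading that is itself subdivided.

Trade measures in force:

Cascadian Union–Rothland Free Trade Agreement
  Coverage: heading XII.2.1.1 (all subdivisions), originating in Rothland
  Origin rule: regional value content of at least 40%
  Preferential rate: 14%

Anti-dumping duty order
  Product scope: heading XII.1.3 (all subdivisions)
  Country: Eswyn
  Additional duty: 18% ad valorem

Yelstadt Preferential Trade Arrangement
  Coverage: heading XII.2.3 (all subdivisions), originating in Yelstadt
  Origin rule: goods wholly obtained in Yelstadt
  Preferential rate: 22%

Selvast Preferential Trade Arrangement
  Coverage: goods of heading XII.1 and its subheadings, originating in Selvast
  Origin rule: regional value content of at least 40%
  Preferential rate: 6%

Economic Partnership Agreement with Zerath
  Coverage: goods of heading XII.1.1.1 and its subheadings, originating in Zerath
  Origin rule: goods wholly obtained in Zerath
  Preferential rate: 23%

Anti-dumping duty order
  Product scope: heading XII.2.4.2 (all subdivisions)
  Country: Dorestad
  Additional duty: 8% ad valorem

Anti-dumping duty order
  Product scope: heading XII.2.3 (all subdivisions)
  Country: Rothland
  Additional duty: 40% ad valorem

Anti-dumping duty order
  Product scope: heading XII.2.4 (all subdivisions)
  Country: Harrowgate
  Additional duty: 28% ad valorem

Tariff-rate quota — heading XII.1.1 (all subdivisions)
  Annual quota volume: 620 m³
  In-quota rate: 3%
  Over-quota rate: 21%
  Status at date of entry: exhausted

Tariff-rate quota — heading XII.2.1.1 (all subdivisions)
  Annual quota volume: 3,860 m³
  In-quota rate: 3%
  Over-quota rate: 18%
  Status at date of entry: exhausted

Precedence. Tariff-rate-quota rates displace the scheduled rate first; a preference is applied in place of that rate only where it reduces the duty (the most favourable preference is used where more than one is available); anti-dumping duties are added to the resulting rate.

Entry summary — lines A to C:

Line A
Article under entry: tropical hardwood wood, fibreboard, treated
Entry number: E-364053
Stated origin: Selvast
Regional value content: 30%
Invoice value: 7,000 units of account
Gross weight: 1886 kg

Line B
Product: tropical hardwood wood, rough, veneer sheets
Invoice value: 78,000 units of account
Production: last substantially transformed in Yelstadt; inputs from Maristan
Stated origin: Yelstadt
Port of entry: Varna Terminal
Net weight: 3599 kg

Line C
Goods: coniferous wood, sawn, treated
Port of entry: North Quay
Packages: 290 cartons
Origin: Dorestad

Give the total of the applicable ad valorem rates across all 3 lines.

Line A: tropical hardwood → XII.1; fibreboard → XII.1.3; treated → XII.1.3.1. Scheduled 24%. Selvast agreement on XII.1: RVC < 40%. → 24%.
Line B: tropical hardwood → XII.1; veneer sheets → XII.1.1; rough → XII.1.1.2. Scheduled 8%. quota on XII.1.1 exhausted → over-quota 21%; Yelstadt agreement on XII.2.3: XII.1.1.2 not covered. → 21%.
Line C: coniferous → XII.2; sawn → XII.2.4; treated → XII.2.4.1. Scheduled 31%. No special measure applies. → 31%.
Sum: 24% + 21% + 31% = 76%.

76%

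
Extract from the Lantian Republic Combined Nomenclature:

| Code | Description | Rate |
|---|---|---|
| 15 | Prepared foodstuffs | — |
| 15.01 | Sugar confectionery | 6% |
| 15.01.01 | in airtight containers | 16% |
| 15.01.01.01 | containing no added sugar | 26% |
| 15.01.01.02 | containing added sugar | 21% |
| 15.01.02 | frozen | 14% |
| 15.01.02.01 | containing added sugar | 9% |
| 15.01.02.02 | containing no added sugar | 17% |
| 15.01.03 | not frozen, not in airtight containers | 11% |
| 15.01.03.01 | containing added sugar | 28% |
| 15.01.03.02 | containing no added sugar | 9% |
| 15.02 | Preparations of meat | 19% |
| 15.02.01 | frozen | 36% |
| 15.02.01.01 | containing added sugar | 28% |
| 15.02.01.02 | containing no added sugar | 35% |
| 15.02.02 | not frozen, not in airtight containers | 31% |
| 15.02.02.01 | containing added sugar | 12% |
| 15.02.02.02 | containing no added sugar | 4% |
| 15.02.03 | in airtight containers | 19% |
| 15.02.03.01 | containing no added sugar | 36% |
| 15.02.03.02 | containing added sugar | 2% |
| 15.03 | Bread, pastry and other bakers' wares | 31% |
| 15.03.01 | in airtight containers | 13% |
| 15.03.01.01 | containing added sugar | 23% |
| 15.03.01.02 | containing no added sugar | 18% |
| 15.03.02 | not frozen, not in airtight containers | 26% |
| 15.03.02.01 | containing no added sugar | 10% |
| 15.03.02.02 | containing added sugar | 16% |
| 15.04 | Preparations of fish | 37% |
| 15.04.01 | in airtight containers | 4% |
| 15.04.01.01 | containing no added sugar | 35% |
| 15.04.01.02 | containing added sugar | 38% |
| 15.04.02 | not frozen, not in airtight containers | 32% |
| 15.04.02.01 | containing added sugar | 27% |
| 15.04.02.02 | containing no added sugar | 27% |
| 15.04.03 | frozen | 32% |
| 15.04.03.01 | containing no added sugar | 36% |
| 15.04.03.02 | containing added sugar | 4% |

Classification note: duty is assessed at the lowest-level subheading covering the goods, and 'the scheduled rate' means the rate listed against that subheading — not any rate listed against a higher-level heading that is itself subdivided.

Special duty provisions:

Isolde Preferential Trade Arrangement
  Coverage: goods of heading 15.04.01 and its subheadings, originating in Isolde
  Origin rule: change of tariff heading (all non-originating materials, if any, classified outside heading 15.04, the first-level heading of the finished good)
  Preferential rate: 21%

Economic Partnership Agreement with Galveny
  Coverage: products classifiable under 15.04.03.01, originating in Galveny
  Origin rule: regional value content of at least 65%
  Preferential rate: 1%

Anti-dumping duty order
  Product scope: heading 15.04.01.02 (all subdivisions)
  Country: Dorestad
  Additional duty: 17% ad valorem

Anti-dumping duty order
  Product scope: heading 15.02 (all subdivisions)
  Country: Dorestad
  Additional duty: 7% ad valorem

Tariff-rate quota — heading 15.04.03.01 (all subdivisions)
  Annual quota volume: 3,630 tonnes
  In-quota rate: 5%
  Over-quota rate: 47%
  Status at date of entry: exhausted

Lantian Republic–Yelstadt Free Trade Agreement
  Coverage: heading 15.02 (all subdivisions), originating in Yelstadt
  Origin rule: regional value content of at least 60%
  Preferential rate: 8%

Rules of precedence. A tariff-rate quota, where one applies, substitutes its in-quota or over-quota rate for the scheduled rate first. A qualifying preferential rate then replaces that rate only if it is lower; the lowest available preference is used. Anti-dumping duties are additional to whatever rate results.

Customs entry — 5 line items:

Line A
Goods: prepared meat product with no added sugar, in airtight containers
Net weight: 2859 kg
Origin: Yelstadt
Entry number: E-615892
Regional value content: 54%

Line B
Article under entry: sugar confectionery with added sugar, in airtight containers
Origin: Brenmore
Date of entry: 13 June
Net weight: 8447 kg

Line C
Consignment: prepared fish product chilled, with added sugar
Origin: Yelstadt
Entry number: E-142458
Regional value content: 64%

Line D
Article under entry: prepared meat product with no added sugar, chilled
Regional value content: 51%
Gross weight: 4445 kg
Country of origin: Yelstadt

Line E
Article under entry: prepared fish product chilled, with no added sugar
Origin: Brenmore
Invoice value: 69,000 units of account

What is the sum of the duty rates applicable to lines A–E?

115%

Line A: prepared meat product → 15.02; in airtight containers → 15.02.03; with no added sugar → 15.02.03.01. Scheduled 36%. Yelstadt agreement on 15.02: RVC < 60%. → 36%.
Line B: sugar confectionery → 15.01; in airtight containers → 15.01.01; with added sugar → 15.01.01.02. Scheduled 21%. No special measure applies. → 21%.
Line C: prepared fish product → 15.04; chilled → 15.04.02; with added sugar → 15.04.02.01. Scheduled 27%. Yelstadt agreement on 15.02: 15.04.02.01 not covered. → 27%.
Line D: prepared meat product → 15.02; chilled → 15.02.02; with no added sugar → 15.02.02.02. Scheduled 4%. Yelstadt agreement on 15.02: RVC < 60%. → 4%.
Line E: prepared fish product → 15.04; chilled → 15.04.02; with no added sugar → 15.04.02.02. Scheduled 27%. No special measure applies. → 27%.
Sum: 36% + 21% + 27% + 4% + 27% = 115%.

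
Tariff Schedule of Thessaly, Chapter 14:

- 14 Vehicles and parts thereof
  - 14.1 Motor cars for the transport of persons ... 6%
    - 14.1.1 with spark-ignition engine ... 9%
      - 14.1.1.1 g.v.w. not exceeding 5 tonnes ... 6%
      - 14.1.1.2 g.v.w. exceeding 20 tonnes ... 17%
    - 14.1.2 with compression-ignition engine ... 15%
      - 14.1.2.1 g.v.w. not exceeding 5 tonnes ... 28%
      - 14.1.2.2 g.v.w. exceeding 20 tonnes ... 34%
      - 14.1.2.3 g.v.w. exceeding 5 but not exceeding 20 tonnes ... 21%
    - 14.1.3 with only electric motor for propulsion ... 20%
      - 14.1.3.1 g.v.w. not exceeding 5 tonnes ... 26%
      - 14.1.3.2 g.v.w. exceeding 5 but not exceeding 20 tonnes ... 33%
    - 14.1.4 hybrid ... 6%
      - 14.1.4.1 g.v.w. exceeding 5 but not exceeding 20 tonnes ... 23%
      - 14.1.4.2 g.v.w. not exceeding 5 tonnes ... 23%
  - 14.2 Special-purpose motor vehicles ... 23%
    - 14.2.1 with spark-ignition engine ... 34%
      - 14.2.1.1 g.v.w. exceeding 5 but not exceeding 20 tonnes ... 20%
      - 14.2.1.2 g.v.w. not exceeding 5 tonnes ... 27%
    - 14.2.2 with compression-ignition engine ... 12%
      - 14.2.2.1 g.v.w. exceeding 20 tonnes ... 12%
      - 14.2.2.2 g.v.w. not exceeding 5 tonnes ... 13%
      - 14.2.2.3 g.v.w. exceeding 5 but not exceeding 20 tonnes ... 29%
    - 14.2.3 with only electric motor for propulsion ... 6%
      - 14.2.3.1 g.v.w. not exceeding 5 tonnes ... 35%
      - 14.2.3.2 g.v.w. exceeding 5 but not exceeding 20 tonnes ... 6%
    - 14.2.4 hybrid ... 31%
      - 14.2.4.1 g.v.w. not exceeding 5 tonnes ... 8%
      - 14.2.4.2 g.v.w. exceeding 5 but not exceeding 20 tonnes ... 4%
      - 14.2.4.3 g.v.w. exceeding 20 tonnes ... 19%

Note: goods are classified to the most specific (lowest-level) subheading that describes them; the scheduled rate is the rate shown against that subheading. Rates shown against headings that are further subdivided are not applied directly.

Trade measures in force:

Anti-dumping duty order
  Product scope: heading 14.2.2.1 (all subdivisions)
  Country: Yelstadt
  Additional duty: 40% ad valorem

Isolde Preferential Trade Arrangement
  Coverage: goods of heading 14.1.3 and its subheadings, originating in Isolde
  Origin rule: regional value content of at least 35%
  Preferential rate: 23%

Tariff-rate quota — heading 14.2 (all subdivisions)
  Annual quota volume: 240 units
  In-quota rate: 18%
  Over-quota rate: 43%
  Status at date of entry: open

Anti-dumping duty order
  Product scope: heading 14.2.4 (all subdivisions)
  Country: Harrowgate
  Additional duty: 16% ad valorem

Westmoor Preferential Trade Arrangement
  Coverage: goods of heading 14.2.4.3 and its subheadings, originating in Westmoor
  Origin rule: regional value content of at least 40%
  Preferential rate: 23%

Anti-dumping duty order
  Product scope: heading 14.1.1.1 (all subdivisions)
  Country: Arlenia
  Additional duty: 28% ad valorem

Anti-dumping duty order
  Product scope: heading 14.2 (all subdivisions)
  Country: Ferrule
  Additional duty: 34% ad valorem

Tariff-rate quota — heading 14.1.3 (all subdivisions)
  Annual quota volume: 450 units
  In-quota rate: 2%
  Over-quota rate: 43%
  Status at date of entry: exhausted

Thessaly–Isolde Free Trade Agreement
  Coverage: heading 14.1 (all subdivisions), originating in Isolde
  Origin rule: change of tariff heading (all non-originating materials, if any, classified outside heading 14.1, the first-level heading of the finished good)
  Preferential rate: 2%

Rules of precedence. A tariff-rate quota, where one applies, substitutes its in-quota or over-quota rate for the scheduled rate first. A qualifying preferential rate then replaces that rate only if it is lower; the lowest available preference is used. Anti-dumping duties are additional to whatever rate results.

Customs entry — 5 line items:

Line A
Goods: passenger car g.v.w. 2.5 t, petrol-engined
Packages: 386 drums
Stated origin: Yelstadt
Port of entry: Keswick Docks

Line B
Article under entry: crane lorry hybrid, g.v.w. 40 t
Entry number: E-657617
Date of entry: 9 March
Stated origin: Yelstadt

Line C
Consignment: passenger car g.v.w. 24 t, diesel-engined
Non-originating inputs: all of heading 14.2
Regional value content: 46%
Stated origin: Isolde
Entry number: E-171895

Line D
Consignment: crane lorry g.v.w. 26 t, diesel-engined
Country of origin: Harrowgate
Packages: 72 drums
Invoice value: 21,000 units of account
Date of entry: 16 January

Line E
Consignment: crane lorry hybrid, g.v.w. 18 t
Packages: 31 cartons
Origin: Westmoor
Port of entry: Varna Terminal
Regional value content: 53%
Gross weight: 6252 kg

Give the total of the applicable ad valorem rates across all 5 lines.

Line A: passenger car → 14.1; petrol-engined → 14.1.1; g.v.w. 2.5 t → 14.1.1.1. Scheduled 6%. No special measure applies. → 6%.
Line B: crane lorry → 14.2; hybrid → 14.2.4; g.v.w. 40 t → 14.2.4.3. Scheduled 19%. quota on 14.2 open → in-quota 18%. → 18%.
Line C: passenger car → 14.1; diesel-engined → 14.1.2; g.v.w. 24 t → 14.1.2.2. Scheduled 34%. Isolde agreement on 14.1.3: 14.1.2.2 not covered; Isolde agreement on 14.1: CTH met → 2% available; preferential 2%. → 2%.
Line D: crane lorry → 14.2; diesel-engined → 14.2.2; g.v.w. 26 t → 14.2.2.1. Scheduled 12%. quota on 14.2 open → in-quota 18%. → 18%.
Line E: crane lorry → 14.2; hybrid → 14.2.4; g.v.w. 18 t → 14.2.4.2. Scheduled 4%. quota on 14.2 open → in-quota 18%; Westmoor agreement on 14.2.4.3: 14.2.4.2 not covered. → 18%.
Sum: 6% + 18% + 2% + 18% + 18% = 62%.

62%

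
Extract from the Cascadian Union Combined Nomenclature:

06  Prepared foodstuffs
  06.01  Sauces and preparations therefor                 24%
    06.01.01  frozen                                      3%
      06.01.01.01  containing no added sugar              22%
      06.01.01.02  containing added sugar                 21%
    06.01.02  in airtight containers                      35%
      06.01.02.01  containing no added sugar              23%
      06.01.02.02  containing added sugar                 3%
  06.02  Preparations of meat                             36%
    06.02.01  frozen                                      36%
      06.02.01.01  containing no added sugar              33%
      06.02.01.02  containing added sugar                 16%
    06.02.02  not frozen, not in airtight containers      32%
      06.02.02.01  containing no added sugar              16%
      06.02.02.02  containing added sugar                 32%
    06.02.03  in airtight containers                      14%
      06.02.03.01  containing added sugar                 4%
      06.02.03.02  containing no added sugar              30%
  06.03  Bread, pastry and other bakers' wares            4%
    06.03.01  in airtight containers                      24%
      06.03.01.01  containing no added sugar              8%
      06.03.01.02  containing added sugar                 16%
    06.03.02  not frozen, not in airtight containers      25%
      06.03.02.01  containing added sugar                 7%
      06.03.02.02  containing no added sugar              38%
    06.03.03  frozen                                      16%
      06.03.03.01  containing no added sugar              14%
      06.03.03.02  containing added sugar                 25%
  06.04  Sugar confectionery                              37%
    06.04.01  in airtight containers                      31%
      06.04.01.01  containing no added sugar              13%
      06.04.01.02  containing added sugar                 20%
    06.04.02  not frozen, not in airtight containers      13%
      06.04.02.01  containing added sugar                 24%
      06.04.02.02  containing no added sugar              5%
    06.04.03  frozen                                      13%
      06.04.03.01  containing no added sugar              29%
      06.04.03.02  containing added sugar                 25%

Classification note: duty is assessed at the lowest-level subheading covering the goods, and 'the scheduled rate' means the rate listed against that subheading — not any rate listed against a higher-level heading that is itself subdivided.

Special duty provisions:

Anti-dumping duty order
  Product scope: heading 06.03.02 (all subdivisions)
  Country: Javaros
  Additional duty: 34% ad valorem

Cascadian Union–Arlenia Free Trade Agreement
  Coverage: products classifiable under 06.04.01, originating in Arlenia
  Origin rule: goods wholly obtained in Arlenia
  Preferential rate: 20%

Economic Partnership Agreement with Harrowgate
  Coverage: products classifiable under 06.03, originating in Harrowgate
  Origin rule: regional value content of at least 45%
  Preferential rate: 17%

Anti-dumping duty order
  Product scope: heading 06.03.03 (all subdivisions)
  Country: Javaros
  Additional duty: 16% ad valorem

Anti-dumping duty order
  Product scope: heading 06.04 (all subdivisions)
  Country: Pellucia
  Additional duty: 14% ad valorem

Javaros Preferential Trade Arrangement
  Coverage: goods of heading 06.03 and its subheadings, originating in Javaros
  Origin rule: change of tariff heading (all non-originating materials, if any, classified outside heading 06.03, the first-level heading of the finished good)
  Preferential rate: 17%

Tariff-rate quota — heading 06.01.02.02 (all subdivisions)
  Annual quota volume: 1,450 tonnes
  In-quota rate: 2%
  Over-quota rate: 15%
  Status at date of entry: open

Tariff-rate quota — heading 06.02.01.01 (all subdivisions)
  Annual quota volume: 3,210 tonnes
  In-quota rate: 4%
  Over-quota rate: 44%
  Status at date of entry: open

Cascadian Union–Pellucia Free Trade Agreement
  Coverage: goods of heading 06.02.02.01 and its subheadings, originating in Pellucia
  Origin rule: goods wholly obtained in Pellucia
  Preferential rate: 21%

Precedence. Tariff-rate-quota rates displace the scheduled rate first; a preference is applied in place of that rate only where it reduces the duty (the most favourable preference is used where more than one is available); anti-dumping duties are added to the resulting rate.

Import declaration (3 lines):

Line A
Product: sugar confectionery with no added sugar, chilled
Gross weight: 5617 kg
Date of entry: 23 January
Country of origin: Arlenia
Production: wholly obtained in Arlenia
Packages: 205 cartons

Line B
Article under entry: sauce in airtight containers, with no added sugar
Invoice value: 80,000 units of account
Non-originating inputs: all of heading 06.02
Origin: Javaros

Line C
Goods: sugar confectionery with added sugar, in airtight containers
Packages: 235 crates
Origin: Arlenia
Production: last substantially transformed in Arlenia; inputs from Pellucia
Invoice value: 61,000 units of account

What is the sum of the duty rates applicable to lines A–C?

Line A: sugar confectionery → 06.04; chilled → 06.04.02; with no added sugar → 06.04.02.02. Scheduled 5%. Arlenia agreement on 06.04.01: 06.04.02.02 not covered. → 5%.
Line B: sauce → 06.01; in airtight containers → 06.01.02; with no added sugar → 06.01.02.01. Scheduled 23%. Javaros agreement on 06.03: 06.01.02.01 not covered. → 23%.
Line C: sugar confectionery → 06.04; in airtight containers → 06.04.01; with added sugar → 06.04.01.02. Scheduled 20%. Arlenia agreement on 06.04.01: not wholly obtained. → 20%.
Sum: 5% + 23% + 20% = 48%.

48%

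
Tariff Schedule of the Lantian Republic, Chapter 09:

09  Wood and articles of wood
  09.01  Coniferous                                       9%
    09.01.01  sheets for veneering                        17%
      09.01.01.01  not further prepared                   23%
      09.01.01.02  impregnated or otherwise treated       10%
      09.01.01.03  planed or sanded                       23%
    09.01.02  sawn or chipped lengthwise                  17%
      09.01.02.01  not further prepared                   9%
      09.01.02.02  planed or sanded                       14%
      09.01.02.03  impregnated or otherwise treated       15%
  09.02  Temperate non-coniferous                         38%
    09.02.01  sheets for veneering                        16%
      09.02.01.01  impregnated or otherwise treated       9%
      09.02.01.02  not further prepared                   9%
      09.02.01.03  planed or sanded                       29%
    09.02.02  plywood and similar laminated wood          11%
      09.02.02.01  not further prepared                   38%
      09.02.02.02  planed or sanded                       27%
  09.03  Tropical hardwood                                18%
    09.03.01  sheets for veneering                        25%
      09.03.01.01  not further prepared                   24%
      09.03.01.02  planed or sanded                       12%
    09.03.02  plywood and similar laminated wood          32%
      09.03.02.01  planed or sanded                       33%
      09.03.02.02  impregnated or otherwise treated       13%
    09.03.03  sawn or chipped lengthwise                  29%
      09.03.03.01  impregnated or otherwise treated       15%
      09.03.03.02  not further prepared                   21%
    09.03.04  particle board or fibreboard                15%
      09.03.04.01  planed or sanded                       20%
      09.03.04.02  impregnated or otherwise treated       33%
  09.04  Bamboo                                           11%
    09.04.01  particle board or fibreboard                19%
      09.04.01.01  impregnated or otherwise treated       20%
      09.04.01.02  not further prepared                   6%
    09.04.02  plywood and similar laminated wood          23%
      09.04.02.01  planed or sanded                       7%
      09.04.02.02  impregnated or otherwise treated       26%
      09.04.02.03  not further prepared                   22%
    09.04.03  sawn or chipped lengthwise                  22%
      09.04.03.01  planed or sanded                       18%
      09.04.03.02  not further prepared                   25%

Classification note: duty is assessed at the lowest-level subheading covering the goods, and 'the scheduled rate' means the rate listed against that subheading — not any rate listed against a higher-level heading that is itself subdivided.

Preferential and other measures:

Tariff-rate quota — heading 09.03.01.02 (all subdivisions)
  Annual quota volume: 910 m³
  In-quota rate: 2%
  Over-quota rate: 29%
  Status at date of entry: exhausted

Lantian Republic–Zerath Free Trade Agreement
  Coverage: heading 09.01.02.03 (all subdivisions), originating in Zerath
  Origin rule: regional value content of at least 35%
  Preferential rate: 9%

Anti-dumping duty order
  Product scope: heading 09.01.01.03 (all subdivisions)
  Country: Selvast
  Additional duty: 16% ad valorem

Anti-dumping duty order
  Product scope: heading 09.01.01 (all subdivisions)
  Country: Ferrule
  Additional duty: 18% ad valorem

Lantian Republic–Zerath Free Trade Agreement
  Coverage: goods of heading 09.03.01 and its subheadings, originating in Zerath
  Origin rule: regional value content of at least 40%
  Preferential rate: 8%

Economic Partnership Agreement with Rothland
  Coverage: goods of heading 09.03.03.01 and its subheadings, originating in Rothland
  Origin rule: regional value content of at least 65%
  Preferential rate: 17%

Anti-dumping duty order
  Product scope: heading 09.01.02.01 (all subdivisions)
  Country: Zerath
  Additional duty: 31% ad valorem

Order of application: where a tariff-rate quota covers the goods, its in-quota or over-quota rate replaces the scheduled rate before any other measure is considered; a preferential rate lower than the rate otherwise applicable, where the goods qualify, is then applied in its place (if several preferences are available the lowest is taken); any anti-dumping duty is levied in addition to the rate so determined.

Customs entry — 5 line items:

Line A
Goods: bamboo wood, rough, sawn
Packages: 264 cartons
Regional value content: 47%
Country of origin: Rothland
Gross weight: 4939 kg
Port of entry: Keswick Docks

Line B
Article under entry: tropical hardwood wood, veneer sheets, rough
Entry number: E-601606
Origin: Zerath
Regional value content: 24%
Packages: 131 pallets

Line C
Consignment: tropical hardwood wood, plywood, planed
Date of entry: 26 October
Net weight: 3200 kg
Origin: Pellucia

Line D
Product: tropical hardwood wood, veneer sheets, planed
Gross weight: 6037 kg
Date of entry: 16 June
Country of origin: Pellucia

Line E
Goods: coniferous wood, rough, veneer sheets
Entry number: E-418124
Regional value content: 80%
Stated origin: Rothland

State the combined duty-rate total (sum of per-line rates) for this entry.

Line A: bamboo → 09.04; sawn → 09.04.03; rough → 09.04.03.02. Scheduled 25%. Rothland agreement on 09.03.03.01: 09.04.03.02 not covered. → 25%.
Line B: tropical hardwood → 09.03; veneer sheets → 09.03.01; rough → 09.03.01.01. Scheduled 24%. Zerath agreement on 09.01.02.03: 09.03.01.01 not covered; Zerath agreement on 09.03.01: RVC < 40%. → 24%.
Line C: tropical hardwood → 09.03; plywood → 09.03.02; planed → 09.03.02.01. Scheduled 33%. No special measure applies. → 33%.
Line D: tropical hardwood → 09.03; veneer sheets → 09.03.01; planed → 09.03.01.02. Scheduled 12%. quota on 09.03.01.02 exhausted → over-quota 29%. → 29%.
Line E: coniferous → 09.01; veneer sheets → 09.01.01; rough → 09.01.01.01. Scheduled 23%. Rothland agreement on 09.03.03.01: 09.01.01.01 not covered. → 23%.
Sum: 25% + 24% + 33% + 29% + 23% = 134%.

134%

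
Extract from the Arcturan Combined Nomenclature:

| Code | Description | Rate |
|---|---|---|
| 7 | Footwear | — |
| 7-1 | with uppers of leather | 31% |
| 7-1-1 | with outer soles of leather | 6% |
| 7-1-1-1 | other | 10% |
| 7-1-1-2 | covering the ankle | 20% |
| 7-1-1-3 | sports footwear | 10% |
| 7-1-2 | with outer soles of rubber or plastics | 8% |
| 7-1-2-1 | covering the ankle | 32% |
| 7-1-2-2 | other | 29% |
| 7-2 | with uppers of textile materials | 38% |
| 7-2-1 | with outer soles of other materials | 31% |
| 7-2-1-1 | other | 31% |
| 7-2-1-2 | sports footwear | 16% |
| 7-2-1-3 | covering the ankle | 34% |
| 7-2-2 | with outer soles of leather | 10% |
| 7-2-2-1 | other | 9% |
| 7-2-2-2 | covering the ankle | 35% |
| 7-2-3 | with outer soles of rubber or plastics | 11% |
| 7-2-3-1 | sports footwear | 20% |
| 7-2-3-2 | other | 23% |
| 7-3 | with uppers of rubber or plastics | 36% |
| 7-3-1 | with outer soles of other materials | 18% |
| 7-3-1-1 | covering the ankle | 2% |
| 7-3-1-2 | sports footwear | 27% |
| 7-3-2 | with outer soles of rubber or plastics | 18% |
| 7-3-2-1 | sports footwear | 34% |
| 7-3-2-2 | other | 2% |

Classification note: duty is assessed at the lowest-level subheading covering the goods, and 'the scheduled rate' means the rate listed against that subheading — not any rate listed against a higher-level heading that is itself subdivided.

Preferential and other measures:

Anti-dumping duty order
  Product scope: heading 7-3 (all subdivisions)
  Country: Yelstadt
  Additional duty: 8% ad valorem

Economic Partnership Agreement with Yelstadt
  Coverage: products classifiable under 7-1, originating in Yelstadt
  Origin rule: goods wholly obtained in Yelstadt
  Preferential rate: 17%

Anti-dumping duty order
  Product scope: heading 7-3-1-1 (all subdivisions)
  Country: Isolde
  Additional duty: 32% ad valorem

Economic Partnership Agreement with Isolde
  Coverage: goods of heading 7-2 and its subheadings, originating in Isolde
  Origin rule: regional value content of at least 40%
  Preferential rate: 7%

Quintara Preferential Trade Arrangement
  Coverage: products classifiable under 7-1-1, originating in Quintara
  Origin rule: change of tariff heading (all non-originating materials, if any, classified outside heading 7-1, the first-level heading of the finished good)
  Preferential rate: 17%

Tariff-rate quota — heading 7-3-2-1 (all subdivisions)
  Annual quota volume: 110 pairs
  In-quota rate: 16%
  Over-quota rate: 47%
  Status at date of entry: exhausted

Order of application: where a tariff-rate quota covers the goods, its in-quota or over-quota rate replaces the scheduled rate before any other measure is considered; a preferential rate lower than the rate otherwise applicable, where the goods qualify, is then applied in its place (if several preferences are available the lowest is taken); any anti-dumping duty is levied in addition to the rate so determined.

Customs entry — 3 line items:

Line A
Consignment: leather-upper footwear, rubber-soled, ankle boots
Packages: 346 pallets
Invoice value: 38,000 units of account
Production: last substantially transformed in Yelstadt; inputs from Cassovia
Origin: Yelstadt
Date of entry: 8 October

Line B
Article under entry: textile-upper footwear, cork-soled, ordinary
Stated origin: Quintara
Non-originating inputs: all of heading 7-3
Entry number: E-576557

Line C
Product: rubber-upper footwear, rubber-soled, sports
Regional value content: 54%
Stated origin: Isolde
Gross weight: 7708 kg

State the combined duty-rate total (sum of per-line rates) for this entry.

110%

Line A: leather-upper → 7-1; rubber-soled → 7-1-2; ankle boots → 7-1-2-1. Scheduled 32%. Yelstadt agreement on 7-1: not wholly obtained. → 32%.
Line B: textile-upper → 7-2; cork-soled → 7-2-1; ordinary → 7-2-1-1. Scheduled 31%. Quintara agreement on 7-1-1: 7-2-1-1 not covered. → 31%.
Line C: rubber-upper → 7-3; rubber-soled → 7-3-2; sports → 7-3-2-1. Scheduled 34%. quota on 7-3-2-1 exhausted → over-quota 47%; Isolde agreement on 7-2: 7-3-2-1 not covered. → 47%.
Sum: 32% + 31% + 47% = 110%.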